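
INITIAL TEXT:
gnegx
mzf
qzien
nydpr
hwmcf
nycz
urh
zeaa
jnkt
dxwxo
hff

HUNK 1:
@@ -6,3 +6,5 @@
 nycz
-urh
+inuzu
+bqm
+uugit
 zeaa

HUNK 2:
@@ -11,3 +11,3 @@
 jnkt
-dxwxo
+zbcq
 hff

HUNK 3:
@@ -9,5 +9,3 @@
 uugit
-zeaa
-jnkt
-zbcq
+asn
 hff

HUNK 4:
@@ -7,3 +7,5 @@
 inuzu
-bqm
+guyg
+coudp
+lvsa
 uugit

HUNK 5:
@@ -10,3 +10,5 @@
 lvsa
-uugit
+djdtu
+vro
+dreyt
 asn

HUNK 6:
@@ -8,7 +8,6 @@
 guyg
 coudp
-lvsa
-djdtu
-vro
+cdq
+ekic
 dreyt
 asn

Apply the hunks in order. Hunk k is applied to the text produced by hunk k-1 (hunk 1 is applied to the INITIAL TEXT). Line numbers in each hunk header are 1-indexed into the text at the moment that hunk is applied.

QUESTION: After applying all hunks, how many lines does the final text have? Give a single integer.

Hunk 1: at line 6 remove [urh] add [inuzu,bqm,uugit] -> 13 lines: gnegx mzf qzien nydpr hwmcf nycz inuzu bqm uugit zeaa jnkt dxwxo hff
Hunk 2: at line 11 remove [dxwxo] add [zbcq] -> 13 lines: gnegx mzf qzien nydpr hwmcf nycz inuzu bqm uugit zeaa jnkt zbcq hff
Hunk 3: at line 9 remove [zeaa,jnkt,zbcq] add [asn] -> 11 lines: gnegx mzf qzien nydpr hwmcf nycz inuzu bqm uugit asn hff
Hunk 4: at line 7 remove [bqm] add [guyg,coudp,lvsa] -> 13 lines: gnegx mzf qzien nydpr hwmcf nycz inuzu guyg coudp lvsa uugit asn hff
Hunk 5: at line 10 remove [uugit] add [djdtu,vro,dreyt] -> 15 lines: gnegx mzf qzien nydpr hwmcf nycz inuzu guyg coudp lvsa djdtu vro dreyt asn hff
Hunk 6: at line 8 remove [lvsa,djdtu,vro] add [cdq,ekic] -> 14 lines: gnegx mzf qzien nydpr hwmcf nycz inuzu guyg coudp cdq ekic dreyt asn hff
Final line count: 14

Answer: 14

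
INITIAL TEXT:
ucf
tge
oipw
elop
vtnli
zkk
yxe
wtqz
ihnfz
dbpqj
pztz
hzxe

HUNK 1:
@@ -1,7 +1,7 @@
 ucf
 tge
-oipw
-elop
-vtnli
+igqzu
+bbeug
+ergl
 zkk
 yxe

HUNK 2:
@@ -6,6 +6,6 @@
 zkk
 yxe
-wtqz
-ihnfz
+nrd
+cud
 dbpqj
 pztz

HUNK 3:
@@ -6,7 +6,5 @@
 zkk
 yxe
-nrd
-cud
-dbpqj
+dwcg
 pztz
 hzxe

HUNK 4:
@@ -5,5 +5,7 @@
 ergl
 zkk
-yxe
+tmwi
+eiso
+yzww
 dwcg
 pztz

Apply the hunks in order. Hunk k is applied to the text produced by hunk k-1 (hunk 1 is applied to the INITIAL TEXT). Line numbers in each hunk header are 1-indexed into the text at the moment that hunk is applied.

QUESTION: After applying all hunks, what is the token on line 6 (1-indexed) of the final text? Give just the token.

Answer: zkk

Derivation:
Hunk 1: at line 1 remove [oipw,elop,vtnli] add [igqzu,bbeug,ergl] -> 12 lines: ucf tge igqzu bbeug ergl zkk yxe wtqz ihnfz dbpqj pztz hzxe
Hunk 2: at line 6 remove [wtqz,ihnfz] add [nrd,cud] -> 12 lines: ucf tge igqzu bbeug ergl zkk yxe nrd cud dbpqj pztz hzxe
Hunk 3: at line 6 remove [nrd,cud,dbpqj] add [dwcg] -> 10 lines: ucf tge igqzu bbeug ergl zkk yxe dwcg pztz hzxe
Hunk 4: at line 5 remove [yxe] add [tmwi,eiso,yzww] -> 12 lines: ucf tge igqzu bbeug ergl zkk tmwi eiso yzww dwcg pztz hzxe
Final line 6: zkk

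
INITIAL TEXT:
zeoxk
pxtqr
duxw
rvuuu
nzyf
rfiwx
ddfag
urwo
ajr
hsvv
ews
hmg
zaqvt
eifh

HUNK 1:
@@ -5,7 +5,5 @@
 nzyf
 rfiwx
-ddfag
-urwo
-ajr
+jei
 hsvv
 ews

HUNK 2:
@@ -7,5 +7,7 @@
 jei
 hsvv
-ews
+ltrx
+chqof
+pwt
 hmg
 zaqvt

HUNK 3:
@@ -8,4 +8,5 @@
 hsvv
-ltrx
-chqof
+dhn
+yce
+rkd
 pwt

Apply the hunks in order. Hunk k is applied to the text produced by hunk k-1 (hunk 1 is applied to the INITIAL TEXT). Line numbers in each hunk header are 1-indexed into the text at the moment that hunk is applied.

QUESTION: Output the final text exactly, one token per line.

Answer: zeoxk
pxtqr
duxw
rvuuu
nzyf
rfiwx
jei
hsvv
dhn
yce
rkd
pwt
hmg
zaqvt
eifh

Derivation:
Hunk 1: at line 5 remove [ddfag,urwo,ajr] add [jei] -> 12 lines: zeoxk pxtqr duxw rvuuu nzyf rfiwx jei hsvv ews hmg zaqvt eifh
Hunk 2: at line 7 remove [ews] add [ltrx,chqof,pwt] -> 14 lines: zeoxk pxtqr duxw rvuuu nzyf rfiwx jei hsvv ltrx chqof pwt hmg zaqvt eifh
Hunk 3: at line 8 remove [ltrx,chqof] add [dhn,yce,rkd] -> 15 lines: zeoxk pxtqr duxw rvuuu nzyf rfiwx jei hsvv dhn yce rkd pwt hmg zaqvt eifh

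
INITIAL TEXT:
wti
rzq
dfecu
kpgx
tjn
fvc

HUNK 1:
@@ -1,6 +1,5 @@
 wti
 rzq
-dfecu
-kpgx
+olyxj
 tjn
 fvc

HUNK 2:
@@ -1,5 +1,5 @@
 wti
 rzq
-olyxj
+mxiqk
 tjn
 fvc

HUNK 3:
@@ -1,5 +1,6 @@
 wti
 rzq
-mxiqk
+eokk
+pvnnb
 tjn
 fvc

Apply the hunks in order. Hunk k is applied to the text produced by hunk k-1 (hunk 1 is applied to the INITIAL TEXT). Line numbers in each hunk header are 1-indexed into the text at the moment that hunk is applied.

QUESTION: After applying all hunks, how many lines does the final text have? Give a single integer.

Answer: 6

Derivation:
Hunk 1: at line 1 remove [dfecu,kpgx] add [olyxj] -> 5 lines: wti rzq olyxj tjn fvc
Hunk 2: at line 1 remove [olyxj] add [mxiqk] -> 5 lines: wti rzq mxiqk tjn fvc
Hunk 3: at line 1 remove [mxiqk] add [eokk,pvnnb] -> 6 lines: wti rzq eokk pvnnb tjn fvc
Final line count: 6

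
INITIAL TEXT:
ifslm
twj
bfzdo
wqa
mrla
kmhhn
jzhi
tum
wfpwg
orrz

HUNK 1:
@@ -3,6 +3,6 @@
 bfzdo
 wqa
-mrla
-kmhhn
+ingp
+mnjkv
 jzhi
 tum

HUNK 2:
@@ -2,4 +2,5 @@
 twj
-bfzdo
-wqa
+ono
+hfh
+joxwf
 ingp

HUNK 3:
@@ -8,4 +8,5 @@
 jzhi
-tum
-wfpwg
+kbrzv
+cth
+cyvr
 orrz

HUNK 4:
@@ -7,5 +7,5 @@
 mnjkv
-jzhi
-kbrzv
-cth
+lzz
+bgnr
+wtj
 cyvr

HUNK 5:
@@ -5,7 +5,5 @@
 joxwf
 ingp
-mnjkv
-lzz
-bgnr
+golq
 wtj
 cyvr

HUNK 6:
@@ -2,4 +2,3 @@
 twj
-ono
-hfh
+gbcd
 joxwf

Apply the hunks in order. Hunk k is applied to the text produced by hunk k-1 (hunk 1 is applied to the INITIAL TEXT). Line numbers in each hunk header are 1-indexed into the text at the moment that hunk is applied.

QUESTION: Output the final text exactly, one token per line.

Hunk 1: at line 3 remove [mrla,kmhhn] add [ingp,mnjkv] -> 10 lines: ifslm twj bfzdo wqa ingp mnjkv jzhi tum wfpwg orrz
Hunk 2: at line 2 remove [bfzdo,wqa] add [ono,hfh,joxwf] -> 11 lines: ifslm twj ono hfh joxwf ingp mnjkv jzhi tum wfpwg orrz
Hunk 3: at line 8 remove [tum,wfpwg] add [kbrzv,cth,cyvr] -> 12 lines: ifslm twj ono hfh joxwf ingp mnjkv jzhi kbrzv cth cyvr orrz
Hunk 4: at line 7 remove [jzhi,kbrzv,cth] add [lzz,bgnr,wtj] -> 12 lines: ifslm twj ono hfh joxwf ingp mnjkv lzz bgnr wtj cyvr orrz
Hunk 5: at line 5 remove [mnjkv,lzz,bgnr] add [golq] -> 10 lines: ifslm twj ono hfh joxwf ingp golq wtj cyvr orrz
Hunk 6: at line 2 remove [ono,hfh] add [gbcd] -> 9 lines: ifslm twj gbcd joxwf ingp golq wtj cyvr orrz

Answer: ifslm
twj
gbcd
joxwf
ingp
golq
wtj
cyvr
orrz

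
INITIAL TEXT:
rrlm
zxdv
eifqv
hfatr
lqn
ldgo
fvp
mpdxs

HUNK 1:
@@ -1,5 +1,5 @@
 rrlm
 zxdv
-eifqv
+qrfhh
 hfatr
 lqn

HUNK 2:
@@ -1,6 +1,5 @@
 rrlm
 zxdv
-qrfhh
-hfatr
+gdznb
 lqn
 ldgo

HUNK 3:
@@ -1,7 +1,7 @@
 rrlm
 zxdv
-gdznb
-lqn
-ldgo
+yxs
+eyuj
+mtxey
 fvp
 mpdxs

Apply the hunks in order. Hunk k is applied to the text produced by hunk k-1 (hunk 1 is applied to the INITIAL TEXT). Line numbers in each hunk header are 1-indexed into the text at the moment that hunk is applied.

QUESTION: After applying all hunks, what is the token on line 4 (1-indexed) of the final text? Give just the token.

Hunk 1: at line 1 remove [eifqv] add [qrfhh] -> 8 lines: rrlm zxdv qrfhh hfatr lqn ldgo fvp mpdxs
Hunk 2: at line 1 remove [qrfhh,hfatr] add [gdznb] -> 7 lines: rrlm zxdv gdznb lqn ldgo fvp mpdxs
Hunk 3: at line 1 remove [gdznb,lqn,ldgo] add [yxs,eyuj,mtxey] -> 7 lines: rrlm zxdv yxs eyuj mtxey fvp mpdxs
Final line 4: eyuj

Answer: eyuj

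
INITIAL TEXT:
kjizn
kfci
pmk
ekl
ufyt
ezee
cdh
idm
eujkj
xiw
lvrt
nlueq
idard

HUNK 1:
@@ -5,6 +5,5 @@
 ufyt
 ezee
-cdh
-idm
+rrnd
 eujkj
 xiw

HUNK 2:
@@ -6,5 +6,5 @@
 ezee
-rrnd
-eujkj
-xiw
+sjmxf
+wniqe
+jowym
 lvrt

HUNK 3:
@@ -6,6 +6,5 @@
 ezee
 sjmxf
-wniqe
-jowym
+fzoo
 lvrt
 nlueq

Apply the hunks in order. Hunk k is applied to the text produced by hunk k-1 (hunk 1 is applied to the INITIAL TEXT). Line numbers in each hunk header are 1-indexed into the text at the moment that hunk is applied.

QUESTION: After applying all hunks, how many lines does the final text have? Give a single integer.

Answer: 11

Derivation:
Hunk 1: at line 5 remove [cdh,idm] add [rrnd] -> 12 lines: kjizn kfci pmk ekl ufyt ezee rrnd eujkj xiw lvrt nlueq idard
Hunk 2: at line 6 remove [rrnd,eujkj,xiw] add [sjmxf,wniqe,jowym] -> 12 lines: kjizn kfci pmk ekl ufyt ezee sjmxf wniqe jowym lvrt nlueq idard
Hunk 3: at line 6 remove [wniqe,jowym] add [fzoo] -> 11 lines: kjizn kfci pmk ekl ufyt ezee sjmxf fzoo lvrt nlueq idard
Final line count: 11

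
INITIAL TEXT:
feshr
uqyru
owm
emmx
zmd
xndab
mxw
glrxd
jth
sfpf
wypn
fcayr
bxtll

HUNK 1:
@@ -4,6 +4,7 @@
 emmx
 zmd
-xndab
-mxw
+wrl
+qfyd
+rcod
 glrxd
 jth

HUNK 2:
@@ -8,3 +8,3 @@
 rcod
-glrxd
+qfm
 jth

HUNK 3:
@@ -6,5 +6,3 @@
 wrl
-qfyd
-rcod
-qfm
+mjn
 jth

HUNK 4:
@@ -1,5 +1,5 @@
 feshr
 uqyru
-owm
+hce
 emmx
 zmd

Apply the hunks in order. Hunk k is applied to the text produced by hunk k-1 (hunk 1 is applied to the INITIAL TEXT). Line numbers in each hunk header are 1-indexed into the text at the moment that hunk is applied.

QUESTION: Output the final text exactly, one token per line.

Answer: feshr
uqyru
hce
emmx
zmd
wrl
mjn
jth
sfpf
wypn
fcayr
bxtll

Derivation:
Hunk 1: at line 4 remove [xndab,mxw] add [wrl,qfyd,rcod] -> 14 lines: feshr uqyru owm emmx zmd wrl qfyd rcod glrxd jth sfpf wypn fcayr bxtll
Hunk 2: at line 8 remove [glrxd] add [qfm] -> 14 lines: feshr uqyru owm emmx zmd wrl qfyd rcod qfm jth sfpf wypn fcayr bxtll
Hunk 3: at line 6 remove [qfyd,rcod,qfm] add [mjn] -> 12 lines: feshr uqyru owm emmx zmd wrl mjn jth sfpf wypn fcayr bxtll
Hunk 4: at line 1 remove [owm] add [hce] -> 12 lines: feshr uqyru hce emmx zmd wrl mjn jth sfpf wypn fcayr bxtll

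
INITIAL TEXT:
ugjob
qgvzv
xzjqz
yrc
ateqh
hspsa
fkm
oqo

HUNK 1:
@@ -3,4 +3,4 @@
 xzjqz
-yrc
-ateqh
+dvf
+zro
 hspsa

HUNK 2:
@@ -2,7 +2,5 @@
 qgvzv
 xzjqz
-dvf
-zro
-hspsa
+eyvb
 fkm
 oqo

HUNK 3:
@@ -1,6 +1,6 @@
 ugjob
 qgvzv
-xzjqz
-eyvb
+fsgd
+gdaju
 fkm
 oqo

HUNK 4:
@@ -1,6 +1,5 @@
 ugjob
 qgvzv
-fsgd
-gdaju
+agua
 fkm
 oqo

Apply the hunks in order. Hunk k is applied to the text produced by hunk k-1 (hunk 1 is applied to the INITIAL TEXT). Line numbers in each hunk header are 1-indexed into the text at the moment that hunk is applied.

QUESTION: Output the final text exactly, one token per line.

Answer: ugjob
qgvzv
agua
fkm
oqo

Derivation:
Hunk 1: at line 3 remove [yrc,ateqh] add [dvf,zro] -> 8 lines: ugjob qgvzv xzjqz dvf zro hspsa fkm oqo
Hunk 2: at line 2 remove [dvf,zro,hspsa] add [eyvb] -> 6 lines: ugjob qgvzv xzjqz eyvb fkm oqo
Hunk 3: at line 1 remove [xzjqz,eyvb] add [fsgd,gdaju] -> 6 lines: ugjob qgvzv fsgd gdaju fkm oqo
Hunk 4: at line 1 remove [fsgd,gdaju] add [agua] -> 5 lines: ugjob qgvzv agua fkm oqo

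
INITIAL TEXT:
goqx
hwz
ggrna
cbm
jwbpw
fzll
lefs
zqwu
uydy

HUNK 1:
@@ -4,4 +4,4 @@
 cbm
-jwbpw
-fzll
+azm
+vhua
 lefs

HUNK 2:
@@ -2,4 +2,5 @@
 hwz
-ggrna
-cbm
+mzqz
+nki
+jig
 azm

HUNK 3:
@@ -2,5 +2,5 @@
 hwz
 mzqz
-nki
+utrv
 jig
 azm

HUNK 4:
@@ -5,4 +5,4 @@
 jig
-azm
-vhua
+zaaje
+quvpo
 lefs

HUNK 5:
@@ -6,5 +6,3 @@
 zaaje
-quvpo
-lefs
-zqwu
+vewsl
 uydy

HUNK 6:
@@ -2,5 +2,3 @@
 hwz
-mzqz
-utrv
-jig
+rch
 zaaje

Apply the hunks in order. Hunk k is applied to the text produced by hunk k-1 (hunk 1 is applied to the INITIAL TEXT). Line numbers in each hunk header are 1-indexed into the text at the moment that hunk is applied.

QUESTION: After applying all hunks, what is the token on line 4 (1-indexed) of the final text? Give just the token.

Answer: zaaje

Derivation:
Hunk 1: at line 4 remove [jwbpw,fzll] add [azm,vhua] -> 9 lines: goqx hwz ggrna cbm azm vhua lefs zqwu uydy
Hunk 2: at line 2 remove [ggrna,cbm] add [mzqz,nki,jig] -> 10 lines: goqx hwz mzqz nki jig azm vhua lefs zqwu uydy
Hunk 3: at line 2 remove [nki] add [utrv] -> 10 lines: goqx hwz mzqz utrv jig azm vhua lefs zqwu uydy
Hunk 4: at line 5 remove [azm,vhua] add [zaaje,quvpo] -> 10 lines: goqx hwz mzqz utrv jig zaaje quvpo lefs zqwu uydy
Hunk 5: at line 6 remove [quvpo,lefs,zqwu] add [vewsl] -> 8 lines: goqx hwz mzqz utrv jig zaaje vewsl uydy
Hunk 6: at line 2 remove [mzqz,utrv,jig] add [rch] -> 6 lines: goqx hwz rch zaaje vewsl uydy
Final line 4: zaaje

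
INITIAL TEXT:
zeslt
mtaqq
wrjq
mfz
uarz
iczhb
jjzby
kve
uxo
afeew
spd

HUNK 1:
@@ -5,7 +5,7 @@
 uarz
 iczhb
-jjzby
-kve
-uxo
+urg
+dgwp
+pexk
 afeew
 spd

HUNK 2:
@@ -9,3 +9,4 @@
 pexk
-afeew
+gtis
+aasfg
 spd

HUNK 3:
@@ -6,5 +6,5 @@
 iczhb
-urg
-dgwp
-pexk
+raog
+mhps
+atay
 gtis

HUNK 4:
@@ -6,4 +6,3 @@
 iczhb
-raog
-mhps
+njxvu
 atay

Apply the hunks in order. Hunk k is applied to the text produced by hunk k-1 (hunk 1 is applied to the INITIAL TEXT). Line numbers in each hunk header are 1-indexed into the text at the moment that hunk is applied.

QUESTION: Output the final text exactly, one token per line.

Answer: zeslt
mtaqq
wrjq
mfz
uarz
iczhb
njxvu
atay
gtis
aasfg
spd

Derivation:
Hunk 1: at line 5 remove [jjzby,kve,uxo] add [urg,dgwp,pexk] -> 11 lines: zeslt mtaqq wrjq mfz uarz iczhb urg dgwp pexk afeew spd
Hunk 2: at line 9 remove [afeew] add [gtis,aasfg] -> 12 lines: zeslt mtaqq wrjq mfz uarz iczhb urg dgwp pexk gtis aasfg spd
Hunk 3: at line 6 remove [urg,dgwp,pexk] add [raog,mhps,atay] -> 12 lines: zeslt mtaqq wrjq mfz uarz iczhb raog mhps atay gtis aasfg spd
Hunk 4: at line 6 remove [raog,mhps] add [njxvu] -> 11 lines: zeslt mtaqq wrjq mfz uarz iczhb njxvu atay gtis aasfg spd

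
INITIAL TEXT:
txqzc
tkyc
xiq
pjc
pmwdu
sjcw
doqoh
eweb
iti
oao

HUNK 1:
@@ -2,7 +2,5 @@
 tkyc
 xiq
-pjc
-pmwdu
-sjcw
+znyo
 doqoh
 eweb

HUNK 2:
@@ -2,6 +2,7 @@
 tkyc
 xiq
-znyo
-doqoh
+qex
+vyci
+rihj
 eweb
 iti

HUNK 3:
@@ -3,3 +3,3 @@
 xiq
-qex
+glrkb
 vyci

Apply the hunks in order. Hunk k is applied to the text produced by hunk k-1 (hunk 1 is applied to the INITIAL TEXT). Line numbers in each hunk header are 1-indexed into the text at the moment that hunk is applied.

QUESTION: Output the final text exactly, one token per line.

Hunk 1: at line 2 remove [pjc,pmwdu,sjcw] add [znyo] -> 8 lines: txqzc tkyc xiq znyo doqoh eweb iti oao
Hunk 2: at line 2 remove [znyo,doqoh] add [qex,vyci,rihj] -> 9 lines: txqzc tkyc xiq qex vyci rihj eweb iti oao
Hunk 3: at line 3 remove [qex] add [glrkb] -> 9 lines: txqzc tkyc xiq glrkb vyci rihj eweb iti oao

Answer: txqzc
tkyc
xiq
glrkb
vyci
rihj
eweb
iti
oao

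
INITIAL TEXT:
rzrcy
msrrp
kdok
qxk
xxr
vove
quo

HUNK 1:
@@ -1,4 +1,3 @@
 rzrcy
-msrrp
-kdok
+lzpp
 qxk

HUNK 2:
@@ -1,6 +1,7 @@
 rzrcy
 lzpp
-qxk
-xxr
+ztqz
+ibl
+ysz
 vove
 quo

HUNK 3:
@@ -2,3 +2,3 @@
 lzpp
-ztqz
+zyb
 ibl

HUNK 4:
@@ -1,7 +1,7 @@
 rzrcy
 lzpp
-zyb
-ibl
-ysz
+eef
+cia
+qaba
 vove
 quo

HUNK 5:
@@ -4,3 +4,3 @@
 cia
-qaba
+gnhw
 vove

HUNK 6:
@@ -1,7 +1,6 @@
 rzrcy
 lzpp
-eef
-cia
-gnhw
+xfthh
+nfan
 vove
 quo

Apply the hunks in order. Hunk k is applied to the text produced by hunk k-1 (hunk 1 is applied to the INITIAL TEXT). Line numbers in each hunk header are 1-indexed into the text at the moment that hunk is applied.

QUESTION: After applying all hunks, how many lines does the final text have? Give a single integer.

Answer: 6

Derivation:
Hunk 1: at line 1 remove [msrrp,kdok] add [lzpp] -> 6 lines: rzrcy lzpp qxk xxr vove quo
Hunk 2: at line 1 remove [qxk,xxr] add [ztqz,ibl,ysz] -> 7 lines: rzrcy lzpp ztqz ibl ysz vove quo
Hunk 3: at line 2 remove [ztqz] add [zyb] -> 7 lines: rzrcy lzpp zyb ibl ysz vove quo
Hunk 4: at line 1 remove [zyb,ibl,ysz] add [eef,cia,qaba] -> 7 lines: rzrcy lzpp eef cia qaba vove quo
Hunk 5: at line 4 remove [qaba] add [gnhw] -> 7 lines: rzrcy lzpp eef cia gnhw vove quo
Hunk 6: at line 1 remove [eef,cia,gnhw] add [xfthh,nfan] -> 6 lines: rzrcy lzpp xfthh nfan vove quo
Final line count: 6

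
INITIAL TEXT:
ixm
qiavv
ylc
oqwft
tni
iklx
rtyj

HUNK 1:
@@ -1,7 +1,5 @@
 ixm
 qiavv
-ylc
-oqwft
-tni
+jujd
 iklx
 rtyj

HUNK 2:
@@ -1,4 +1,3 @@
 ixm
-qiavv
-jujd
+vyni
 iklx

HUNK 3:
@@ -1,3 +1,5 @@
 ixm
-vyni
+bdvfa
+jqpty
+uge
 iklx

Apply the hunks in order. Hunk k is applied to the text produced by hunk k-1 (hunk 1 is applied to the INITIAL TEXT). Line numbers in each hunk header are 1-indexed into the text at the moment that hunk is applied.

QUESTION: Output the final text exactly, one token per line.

Answer: ixm
bdvfa
jqpty
uge
iklx
rtyj

Derivation:
Hunk 1: at line 1 remove [ylc,oqwft,tni] add [jujd] -> 5 lines: ixm qiavv jujd iklx rtyj
Hunk 2: at line 1 remove [qiavv,jujd] add [vyni] -> 4 lines: ixm vyni iklx rtyj
Hunk 3: at line 1 remove [vyni] add [bdvfa,jqpty,uge] -> 6 lines: ixm bdvfa jqpty uge iklx rtyj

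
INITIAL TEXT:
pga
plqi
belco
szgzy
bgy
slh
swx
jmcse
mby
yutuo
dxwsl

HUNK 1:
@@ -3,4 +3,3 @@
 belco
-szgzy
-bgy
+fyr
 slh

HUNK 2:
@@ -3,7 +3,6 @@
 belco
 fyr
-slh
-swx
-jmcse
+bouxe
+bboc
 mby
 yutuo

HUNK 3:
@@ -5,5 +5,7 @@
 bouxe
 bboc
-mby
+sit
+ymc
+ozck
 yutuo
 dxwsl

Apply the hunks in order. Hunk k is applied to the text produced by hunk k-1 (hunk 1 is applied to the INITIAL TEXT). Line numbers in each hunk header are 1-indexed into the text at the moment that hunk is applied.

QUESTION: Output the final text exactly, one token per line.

Hunk 1: at line 3 remove [szgzy,bgy] add [fyr] -> 10 lines: pga plqi belco fyr slh swx jmcse mby yutuo dxwsl
Hunk 2: at line 3 remove [slh,swx,jmcse] add [bouxe,bboc] -> 9 lines: pga plqi belco fyr bouxe bboc mby yutuo dxwsl
Hunk 3: at line 5 remove [mby] add [sit,ymc,ozck] -> 11 lines: pga plqi belco fyr bouxe bboc sit ymc ozck yutuo dxwsl

Answer: pga
plqi
belco
fyr
bouxe
bboc
sit
ymc
ozck
yutuo
dxwsl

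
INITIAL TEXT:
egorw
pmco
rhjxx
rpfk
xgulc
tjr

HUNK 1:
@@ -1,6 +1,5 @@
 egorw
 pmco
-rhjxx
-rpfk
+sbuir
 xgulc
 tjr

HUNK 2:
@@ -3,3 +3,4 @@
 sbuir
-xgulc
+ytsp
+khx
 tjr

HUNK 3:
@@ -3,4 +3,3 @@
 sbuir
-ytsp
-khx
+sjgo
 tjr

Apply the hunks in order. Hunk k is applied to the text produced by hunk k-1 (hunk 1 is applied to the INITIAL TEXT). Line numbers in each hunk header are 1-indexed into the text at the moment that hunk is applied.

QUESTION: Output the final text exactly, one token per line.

Answer: egorw
pmco
sbuir
sjgo
tjr

Derivation:
Hunk 1: at line 1 remove [rhjxx,rpfk] add [sbuir] -> 5 lines: egorw pmco sbuir xgulc tjr
Hunk 2: at line 3 remove [xgulc] add [ytsp,khx] -> 6 lines: egorw pmco sbuir ytsp khx tjr
Hunk 3: at line 3 remove [ytsp,khx] add [sjgo] -> 5 lines: egorw pmco sbuir sjgo tjr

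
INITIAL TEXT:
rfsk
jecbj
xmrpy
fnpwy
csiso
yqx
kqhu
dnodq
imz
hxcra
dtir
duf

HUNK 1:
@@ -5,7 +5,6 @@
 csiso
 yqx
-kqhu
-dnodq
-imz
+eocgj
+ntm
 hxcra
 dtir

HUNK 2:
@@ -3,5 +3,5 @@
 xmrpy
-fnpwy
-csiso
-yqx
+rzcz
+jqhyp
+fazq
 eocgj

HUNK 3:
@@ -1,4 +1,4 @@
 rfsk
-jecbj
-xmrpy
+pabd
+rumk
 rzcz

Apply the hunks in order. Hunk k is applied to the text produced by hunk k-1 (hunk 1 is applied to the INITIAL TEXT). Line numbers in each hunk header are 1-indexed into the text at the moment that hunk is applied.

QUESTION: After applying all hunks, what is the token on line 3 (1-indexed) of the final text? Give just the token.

Answer: rumk

Derivation:
Hunk 1: at line 5 remove [kqhu,dnodq,imz] add [eocgj,ntm] -> 11 lines: rfsk jecbj xmrpy fnpwy csiso yqx eocgj ntm hxcra dtir duf
Hunk 2: at line 3 remove [fnpwy,csiso,yqx] add [rzcz,jqhyp,fazq] -> 11 lines: rfsk jecbj xmrpy rzcz jqhyp fazq eocgj ntm hxcra dtir duf
Hunk 3: at line 1 remove [jecbj,xmrpy] add [pabd,rumk] -> 11 lines: rfsk pabd rumk rzcz jqhyp fazq eocgj ntm hxcra dtir duf
Final line 3: rumk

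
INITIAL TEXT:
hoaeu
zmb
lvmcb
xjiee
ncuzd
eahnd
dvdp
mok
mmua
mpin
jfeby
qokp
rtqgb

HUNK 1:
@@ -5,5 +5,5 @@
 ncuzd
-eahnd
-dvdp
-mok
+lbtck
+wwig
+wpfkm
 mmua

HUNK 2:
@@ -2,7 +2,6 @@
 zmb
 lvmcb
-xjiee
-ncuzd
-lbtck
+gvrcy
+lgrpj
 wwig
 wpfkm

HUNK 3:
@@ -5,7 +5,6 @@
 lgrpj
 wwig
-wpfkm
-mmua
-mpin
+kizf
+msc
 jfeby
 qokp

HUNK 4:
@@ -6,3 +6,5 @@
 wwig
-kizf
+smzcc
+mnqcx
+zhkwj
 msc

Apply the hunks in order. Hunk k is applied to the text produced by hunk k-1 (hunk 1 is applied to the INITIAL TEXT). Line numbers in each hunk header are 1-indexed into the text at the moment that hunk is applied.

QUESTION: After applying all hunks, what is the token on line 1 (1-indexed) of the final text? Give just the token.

Hunk 1: at line 5 remove [eahnd,dvdp,mok] add [lbtck,wwig,wpfkm] -> 13 lines: hoaeu zmb lvmcb xjiee ncuzd lbtck wwig wpfkm mmua mpin jfeby qokp rtqgb
Hunk 2: at line 2 remove [xjiee,ncuzd,lbtck] add [gvrcy,lgrpj] -> 12 lines: hoaeu zmb lvmcb gvrcy lgrpj wwig wpfkm mmua mpin jfeby qokp rtqgb
Hunk 3: at line 5 remove [wpfkm,mmua,mpin] add [kizf,msc] -> 11 lines: hoaeu zmb lvmcb gvrcy lgrpj wwig kizf msc jfeby qokp rtqgb
Hunk 4: at line 6 remove [kizf] add [smzcc,mnqcx,zhkwj] -> 13 lines: hoaeu zmb lvmcb gvrcy lgrpj wwig smzcc mnqcx zhkwj msc jfeby qokp rtqgb
Final line 1: hoaeu

Answer: hoaeu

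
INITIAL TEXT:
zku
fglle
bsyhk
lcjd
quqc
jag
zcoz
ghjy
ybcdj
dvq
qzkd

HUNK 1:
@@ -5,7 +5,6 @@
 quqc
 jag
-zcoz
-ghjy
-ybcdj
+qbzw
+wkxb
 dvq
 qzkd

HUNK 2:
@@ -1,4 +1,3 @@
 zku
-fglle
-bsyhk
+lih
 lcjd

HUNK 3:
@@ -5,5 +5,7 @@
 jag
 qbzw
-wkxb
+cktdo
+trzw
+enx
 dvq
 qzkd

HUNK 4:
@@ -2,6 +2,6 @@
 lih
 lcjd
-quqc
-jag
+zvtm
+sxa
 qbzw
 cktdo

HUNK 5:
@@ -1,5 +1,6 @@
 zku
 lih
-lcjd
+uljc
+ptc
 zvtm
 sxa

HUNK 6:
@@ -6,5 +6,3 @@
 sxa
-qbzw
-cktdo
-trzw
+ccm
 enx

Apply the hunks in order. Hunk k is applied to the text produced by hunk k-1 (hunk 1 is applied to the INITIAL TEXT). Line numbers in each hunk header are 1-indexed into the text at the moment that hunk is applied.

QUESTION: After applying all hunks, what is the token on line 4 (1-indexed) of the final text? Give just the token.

Answer: ptc

Derivation:
Hunk 1: at line 5 remove [zcoz,ghjy,ybcdj] add [qbzw,wkxb] -> 10 lines: zku fglle bsyhk lcjd quqc jag qbzw wkxb dvq qzkd
Hunk 2: at line 1 remove [fglle,bsyhk] add [lih] -> 9 lines: zku lih lcjd quqc jag qbzw wkxb dvq qzkd
Hunk 3: at line 5 remove [wkxb] add [cktdo,trzw,enx] -> 11 lines: zku lih lcjd quqc jag qbzw cktdo trzw enx dvq qzkd
Hunk 4: at line 2 remove [quqc,jag] add [zvtm,sxa] -> 11 lines: zku lih lcjd zvtm sxa qbzw cktdo trzw enx dvq qzkd
Hunk 5: at line 1 remove [lcjd] add [uljc,ptc] -> 12 lines: zku lih uljc ptc zvtm sxa qbzw cktdo trzw enx dvq qzkd
Hunk 6: at line 6 remove [qbzw,cktdo,trzw] add [ccm] -> 10 lines: zku lih uljc ptc zvtm sxa ccm enx dvq qzkd
Final line 4: ptc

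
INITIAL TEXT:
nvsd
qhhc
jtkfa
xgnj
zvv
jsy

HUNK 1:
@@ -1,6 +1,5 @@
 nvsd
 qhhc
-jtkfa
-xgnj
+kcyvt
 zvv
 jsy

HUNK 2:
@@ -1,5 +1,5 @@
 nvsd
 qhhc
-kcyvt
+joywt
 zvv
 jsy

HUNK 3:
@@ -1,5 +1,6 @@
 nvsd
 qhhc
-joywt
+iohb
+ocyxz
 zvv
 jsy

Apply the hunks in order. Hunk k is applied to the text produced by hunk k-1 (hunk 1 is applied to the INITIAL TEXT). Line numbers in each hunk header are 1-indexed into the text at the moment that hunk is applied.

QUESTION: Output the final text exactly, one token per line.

Answer: nvsd
qhhc
iohb
ocyxz
zvv
jsy

Derivation:
Hunk 1: at line 1 remove [jtkfa,xgnj] add [kcyvt] -> 5 lines: nvsd qhhc kcyvt zvv jsy
Hunk 2: at line 1 remove [kcyvt] add [joywt] -> 5 lines: nvsd qhhc joywt zvv jsy
Hunk 3: at line 1 remove [joywt] add [iohb,ocyxz] -> 6 lines: nvsd qhhc iohb ocyxz zvv jsy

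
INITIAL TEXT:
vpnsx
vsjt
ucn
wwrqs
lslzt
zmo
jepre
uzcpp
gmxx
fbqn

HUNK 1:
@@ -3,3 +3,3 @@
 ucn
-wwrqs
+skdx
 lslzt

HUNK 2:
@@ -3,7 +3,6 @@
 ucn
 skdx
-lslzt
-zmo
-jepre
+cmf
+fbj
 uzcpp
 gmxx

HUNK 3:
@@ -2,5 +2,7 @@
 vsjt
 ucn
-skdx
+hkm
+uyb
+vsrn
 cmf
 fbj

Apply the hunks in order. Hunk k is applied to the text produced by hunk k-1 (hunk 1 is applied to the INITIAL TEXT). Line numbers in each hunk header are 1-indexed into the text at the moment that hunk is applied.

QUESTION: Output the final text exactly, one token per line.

Hunk 1: at line 3 remove [wwrqs] add [skdx] -> 10 lines: vpnsx vsjt ucn skdx lslzt zmo jepre uzcpp gmxx fbqn
Hunk 2: at line 3 remove [lslzt,zmo,jepre] add [cmf,fbj] -> 9 lines: vpnsx vsjt ucn skdx cmf fbj uzcpp gmxx fbqn
Hunk 3: at line 2 remove [skdx] add [hkm,uyb,vsrn] -> 11 lines: vpnsx vsjt ucn hkm uyb vsrn cmf fbj uzcpp gmxx fbqn

Answer: vpnsx
vsjt
ucn
hkm
uyb
vsrn
cmf
fbj
uzcpp
gmxx
fbqn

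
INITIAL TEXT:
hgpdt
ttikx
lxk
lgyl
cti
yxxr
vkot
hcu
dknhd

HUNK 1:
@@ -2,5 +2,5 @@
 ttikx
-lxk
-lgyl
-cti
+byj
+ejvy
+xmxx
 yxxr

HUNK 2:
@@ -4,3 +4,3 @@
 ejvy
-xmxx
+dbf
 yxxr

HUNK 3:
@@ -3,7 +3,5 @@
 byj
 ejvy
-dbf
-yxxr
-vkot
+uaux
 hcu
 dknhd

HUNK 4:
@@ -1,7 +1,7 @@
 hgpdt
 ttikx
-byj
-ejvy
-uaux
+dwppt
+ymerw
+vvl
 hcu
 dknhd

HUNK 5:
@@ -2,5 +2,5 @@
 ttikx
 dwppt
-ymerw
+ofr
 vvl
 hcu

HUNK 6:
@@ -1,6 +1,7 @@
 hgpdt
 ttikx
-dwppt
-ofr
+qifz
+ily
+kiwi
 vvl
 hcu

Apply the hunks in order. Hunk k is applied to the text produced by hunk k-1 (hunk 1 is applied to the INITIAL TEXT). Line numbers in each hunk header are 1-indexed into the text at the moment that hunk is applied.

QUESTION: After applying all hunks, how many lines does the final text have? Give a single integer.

Answer: 8

Derivation:
Hunk 1: at line 2 remove [lxk,lgyl,cti] add [byj,ejvy,xmxx] -> 9 lines: hgpdt ttikx byj ejvy xmxx yxxr vkot hcu dknhd
Hunk 2: at line 4 remove [xmxx] add [dbf] -> 9 lines: hgpdt ttikx byj ejvy dbf yxxr vkot hcu dknhd
Hunk 3: at line 3 remove [dbf,yxxr,vkot] add [uaux] -> 7 lines: hgpdt ttikx byj ejvy uaux hcu dknhd
Hunk 4: at line 1 remove [byj,ejvy,uaux] add [dwppt,ymerw,vvl] -> 7 lines: hgpdt ttikx dwppt ymerw vvl hcu dknhd
Hunk 5: at line 2 remove [ymerw] add [ofr] -> 7 lines: hgpdt ttikx dwppt ofr vvl hcu dknhd
Hunk 6: at line 1 remove [dwppt,ofr] add [qifz,ily,kiwi] -> 8 lines: hgpdt ttikx qifz ily kiwi vvl hcu dknhd
Final line count: 8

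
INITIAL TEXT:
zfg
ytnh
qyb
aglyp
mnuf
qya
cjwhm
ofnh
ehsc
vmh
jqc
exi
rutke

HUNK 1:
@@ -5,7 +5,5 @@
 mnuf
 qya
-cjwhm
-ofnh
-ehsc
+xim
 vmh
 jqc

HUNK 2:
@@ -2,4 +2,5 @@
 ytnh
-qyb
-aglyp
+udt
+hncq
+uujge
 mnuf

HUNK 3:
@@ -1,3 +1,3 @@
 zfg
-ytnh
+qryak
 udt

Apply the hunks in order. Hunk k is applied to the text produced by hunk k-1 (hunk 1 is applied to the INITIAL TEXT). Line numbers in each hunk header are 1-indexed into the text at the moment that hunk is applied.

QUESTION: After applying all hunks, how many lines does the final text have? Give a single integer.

Hunk 1: at line 5 remove [cjwhm,ofnh,ehsc] add [xim] -> 11 lines: zfg ytnh qyb aglyp mnuf qya xim vmh jqc exi rutke
Hunk 2: at line 2 remove [qyb,aglyp] add [udt,hncq,uujge] -> 12 lines: zfg ytnh udt hncq uujge mnuf qya xim vmh jqc exi rutke
Hunk 3: at line 1 remove [ytnh] add [qryak] -> 12 lines: zfg qryak udt hncq uujge mnuf qya xim vmh jqc exi rutke
Final line count: 12

Answer: 12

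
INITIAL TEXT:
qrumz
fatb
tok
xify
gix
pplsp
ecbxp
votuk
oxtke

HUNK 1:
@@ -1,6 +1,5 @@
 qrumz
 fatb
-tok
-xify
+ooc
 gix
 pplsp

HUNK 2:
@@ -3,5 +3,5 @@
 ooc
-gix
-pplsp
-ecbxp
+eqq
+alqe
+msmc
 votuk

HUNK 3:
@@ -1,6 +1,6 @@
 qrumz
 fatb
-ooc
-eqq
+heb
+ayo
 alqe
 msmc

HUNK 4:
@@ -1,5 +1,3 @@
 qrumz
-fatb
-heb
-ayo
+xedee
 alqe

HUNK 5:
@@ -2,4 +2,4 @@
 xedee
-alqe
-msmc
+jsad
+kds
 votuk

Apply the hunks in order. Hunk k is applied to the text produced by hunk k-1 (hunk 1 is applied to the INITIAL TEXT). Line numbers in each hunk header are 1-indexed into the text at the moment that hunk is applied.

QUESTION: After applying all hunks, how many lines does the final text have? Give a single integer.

Hunk 1: at line 1 remove [tok,xify] add [ooc] -> 8 lines: qrumz fatb ooc gix pplsp ecbxp votuk oxtke
Hunk 2: at line 3 remove [gix,pplsp,ecbxp] add [eqq,alqe,msmc] -> 8 lines: qrumz fatb ooc eqq alqe msmc votuk oxtke
Hunk 3: at line 1 remove [ooc,eqq] add [heb,ayo] -> 8 lines: qrumz fatb heb ayo alqe msmc votuk oxtke
Hunk 4: at line 1 remove [fatb,heb,ayo] add [xedee] -> 6 lines: qrumz xedee alqe msmc votuk oxtke
Hunk 5: at line 2 remove [alqe,msmc] add [jsad,kds] -> 6 lines: qrumz xedee jsad kds votuk oxtke
Final line count: 6

Answer: 6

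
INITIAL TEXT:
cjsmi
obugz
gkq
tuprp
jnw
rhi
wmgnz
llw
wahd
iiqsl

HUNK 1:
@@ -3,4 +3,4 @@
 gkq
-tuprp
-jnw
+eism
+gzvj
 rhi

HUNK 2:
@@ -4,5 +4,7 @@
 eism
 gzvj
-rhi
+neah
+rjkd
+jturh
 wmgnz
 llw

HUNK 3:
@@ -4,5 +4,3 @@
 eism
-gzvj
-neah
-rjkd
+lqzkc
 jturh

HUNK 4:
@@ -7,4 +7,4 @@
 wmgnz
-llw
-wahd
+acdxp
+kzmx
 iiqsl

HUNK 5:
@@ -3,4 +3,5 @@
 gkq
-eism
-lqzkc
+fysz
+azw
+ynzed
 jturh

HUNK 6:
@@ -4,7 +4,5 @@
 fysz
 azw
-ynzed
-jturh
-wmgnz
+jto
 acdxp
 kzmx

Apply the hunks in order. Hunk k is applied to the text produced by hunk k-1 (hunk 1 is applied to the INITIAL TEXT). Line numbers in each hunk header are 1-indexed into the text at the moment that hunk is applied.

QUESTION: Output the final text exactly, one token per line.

Hunk 1: at line 3 remove [tuprp,jnw] add [eism,gzvj] -> 10 lines: cjsmi obugz gkq eism gzvj rhi wmgnz llw wahd iiqsl
Hunk 2: at line 4 remove [rhi] add [neah,rjkd,jturh] -> 12 lines: cjsmi obugz gkq eism gzvj neah rjkd jturh wmgnz llw wahd iiqsl
Hunk 3: at line 4 remove [gzvj,neah,rjkd] add [lqzkc] -> 10 lines: cjsmi obugz gkq eism lqzkc jturh wmgnz llw wahd iiqsl
Hunk 4: at line 7 remove [llw,wahd] add [acdxp,kzmx] -> 10 lines: cjsmi obugz gkq eism lqzkc jturh wmgnz acdxp kzmx iiqsl
Hunk 5: at line 3 remove [eism,lqzkc] add [fysz,azw,ynzed] -> 11 lines: cjsmi obugz gkq fysz azw ynzed jturh wmgnz acdxp kzmx iiqsl
Hunk 6: at line 4 remove [ynzed,jturh,wmgnz] add [jto] -> 9 lines: cjsmi obugz gkq fysz azw jto acdxp kzmx iiqsl

Answer: cjsmi
obugz
gkq
fysz
azw
jto
acdxp
kzmx
iiqsl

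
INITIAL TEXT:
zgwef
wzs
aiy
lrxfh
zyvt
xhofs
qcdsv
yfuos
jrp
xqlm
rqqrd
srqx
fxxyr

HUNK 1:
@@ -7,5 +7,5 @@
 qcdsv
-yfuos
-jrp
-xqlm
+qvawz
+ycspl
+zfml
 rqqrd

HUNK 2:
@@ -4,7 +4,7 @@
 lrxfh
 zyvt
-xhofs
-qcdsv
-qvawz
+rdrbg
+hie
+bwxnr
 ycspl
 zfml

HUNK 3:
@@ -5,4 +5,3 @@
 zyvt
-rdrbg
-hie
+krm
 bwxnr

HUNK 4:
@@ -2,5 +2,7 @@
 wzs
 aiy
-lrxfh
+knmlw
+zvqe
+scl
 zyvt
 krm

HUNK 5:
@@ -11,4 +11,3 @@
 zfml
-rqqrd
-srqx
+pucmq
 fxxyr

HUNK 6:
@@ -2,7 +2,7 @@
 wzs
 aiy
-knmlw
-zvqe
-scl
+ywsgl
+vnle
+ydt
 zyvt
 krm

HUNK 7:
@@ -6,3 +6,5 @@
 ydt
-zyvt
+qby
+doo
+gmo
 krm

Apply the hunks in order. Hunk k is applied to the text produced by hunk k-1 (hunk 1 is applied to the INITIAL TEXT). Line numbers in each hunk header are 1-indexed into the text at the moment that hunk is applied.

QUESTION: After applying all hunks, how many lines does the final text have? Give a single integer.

Hunk 1: at line 7 remove [yfuos,jrp,xqlm] add [qvawz,ycspl,zfml] -> 13 lines: zgwef wzs aiy lrxfh zyvt xhofs qcdsv qvawz ycspl zfml rqqrd srqx fxxyr
Hunk 2: at line 4 remove [xhofs,qcdsv,qvawz] add [rdrbg,hie,bwxnr] -> 13 lines: zgwef wzs aiy lrxfh zyvt rdrbg hie bwxnr ycspl zfml rqqrd srqx fxxyr
Hunk 3: at line 5 remove [rdrbg,hie] add [krm] -> 12 lines: zgwef wzs aiy lrxfh zyvt krm bwxnr ycspl zfml rqqrd srqx fxxyr
Hunk 4: at line 2 remove [lrxfh] add [knmlw,zvqe,scl] -> 14 lines: zgwef wzs aiy knmlw zvqe scl zyvt krm bwxnr ycspl zfml rqqrd srqx fxxyr
Hunk 5: at line 11 remove [rqqrd,srqx] add [pucmq] -> 13 lines: zgwef wzs aiy knmlw zvqe scl zyvt krm bwxnr ycspl zfml pucmq fxxyr
Hunk 6: at line 2 remove [knmlw,zvqe,scl] add [ywsgl,vnle,ydt] -> 13 lines: zgwef wzs aiy ywsgl vnle ydt zyvt krm bwxnr ycspl zfml pucmq fxxyr
Hunk 7: at line 6 remove [zyvt] add [qby,doo,gmo] -> 15 lines: zgwef wzs aiy ywsgl vnle ydt qby doo gmo krm bwxnr ycspl zfml pucmq fxxyr
Final line count: 15

Answer: 15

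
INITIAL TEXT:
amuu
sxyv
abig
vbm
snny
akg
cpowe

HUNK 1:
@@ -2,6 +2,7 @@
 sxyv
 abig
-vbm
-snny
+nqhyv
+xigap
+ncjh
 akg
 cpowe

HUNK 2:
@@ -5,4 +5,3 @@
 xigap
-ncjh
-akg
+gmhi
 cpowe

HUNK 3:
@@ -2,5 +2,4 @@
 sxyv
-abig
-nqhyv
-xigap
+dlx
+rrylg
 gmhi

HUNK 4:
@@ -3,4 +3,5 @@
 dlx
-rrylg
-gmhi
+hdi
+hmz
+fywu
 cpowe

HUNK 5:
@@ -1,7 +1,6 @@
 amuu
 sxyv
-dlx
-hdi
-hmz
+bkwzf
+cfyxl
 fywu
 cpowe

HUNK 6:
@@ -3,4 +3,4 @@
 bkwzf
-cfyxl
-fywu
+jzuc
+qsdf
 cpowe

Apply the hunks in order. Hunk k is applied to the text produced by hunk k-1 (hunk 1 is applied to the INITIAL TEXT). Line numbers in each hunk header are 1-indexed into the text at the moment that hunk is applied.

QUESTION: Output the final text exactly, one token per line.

Hunk 1: at line 2 remove [vbm,snny] add [nqhyv,xigap,ncjh] -> 8 lines: amuu sxyv abig nqhyv xigap ncjh akg cpowe
Hunk 2: at line 5 remove [ncjh,akg] add [gmhi] -> 7 lines: amuu sxyv abig nqhyv xigap gmhi cpowe
Hunk 3: at line 2 remove [abig,nqhyv,xigap] add [dlx,rrylg] -> 6 lines: amuu sxyv dlx rrylg gmhi cpowe
Hunk 4: at line 3 remove [rrylg,gmhi] add [hdi,hmz,fywu] -> 7 lines: amuu sxyv dlx hdi hmz fywu cpowe
Hunk 5: at line 1 remove [dlx,hdi,hmz] add [bkwzf,cfyxl] -> 6 lines: amuu sxyv bkwzf cfyxl fywu cpowe
Hunk 6: at line 3 remove [cfyxl,fywu] add [jzuc,qsdf] -> 6 lines: amuu sxyv bkwzf jzuc qsdf cpowe

Answer: amuu
sxyv
bkwzf
jzuc
qsdf
cpowe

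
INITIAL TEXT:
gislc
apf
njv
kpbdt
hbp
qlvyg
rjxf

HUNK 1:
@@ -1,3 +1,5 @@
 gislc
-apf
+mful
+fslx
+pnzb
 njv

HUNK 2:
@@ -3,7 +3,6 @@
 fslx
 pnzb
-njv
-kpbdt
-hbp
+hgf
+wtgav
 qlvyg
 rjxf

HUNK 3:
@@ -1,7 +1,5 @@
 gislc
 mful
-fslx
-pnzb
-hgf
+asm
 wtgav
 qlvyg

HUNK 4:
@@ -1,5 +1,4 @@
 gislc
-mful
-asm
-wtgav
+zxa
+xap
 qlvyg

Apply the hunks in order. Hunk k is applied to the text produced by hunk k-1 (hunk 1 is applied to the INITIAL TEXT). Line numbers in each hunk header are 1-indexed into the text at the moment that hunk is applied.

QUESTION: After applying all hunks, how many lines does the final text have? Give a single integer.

Hunk 1: at line 1 remove [apf] add [mful,fslx,pnzb] -> 9 lines: gislc mful fslx pnzb njv kpbdt hbp qlvyg rjxf
Hunk 2: at line 3 remove [njv,kpbdt,hbp] add [hgf,wtgav] -> 8 lines: gislc mful fslx pnzb hgf wtgav qlvyg rjxf
Hunk 3: at line 1 remove [fslx,pnzb,hgf] add [asm] -> 6 lines: gislc mful asm wtgav qlvyg rjxf
Hunk 4: at line 1 remove [mful,asm,wtgav] add [zxa,xap] -> 5 lines: gislc zxa xap qlvyg rjxf
Final line count: 5

Answer: 5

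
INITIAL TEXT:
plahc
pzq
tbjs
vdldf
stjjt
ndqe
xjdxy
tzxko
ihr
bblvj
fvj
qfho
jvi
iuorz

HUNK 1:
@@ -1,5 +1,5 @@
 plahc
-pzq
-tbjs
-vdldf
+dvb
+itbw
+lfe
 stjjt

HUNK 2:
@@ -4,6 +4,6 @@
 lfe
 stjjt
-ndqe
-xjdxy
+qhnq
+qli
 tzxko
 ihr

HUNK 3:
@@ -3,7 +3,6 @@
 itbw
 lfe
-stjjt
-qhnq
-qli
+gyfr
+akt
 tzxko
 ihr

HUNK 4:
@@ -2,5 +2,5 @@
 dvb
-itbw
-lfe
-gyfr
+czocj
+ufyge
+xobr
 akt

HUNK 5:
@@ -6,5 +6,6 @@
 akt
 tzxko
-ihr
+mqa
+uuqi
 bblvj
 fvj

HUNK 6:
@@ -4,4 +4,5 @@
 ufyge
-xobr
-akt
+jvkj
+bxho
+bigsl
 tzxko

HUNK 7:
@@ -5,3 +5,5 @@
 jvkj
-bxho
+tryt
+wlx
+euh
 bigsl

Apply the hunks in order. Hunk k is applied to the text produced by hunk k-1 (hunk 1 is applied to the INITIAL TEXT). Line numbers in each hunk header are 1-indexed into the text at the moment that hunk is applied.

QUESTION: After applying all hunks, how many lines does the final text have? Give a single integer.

Answer: 17

Derivation:
Hunk 1: at line 1 remove [pzq,tbjs,vdldf] add [dvb,itbw,lfe] -> 14 lines: plahc dvb itbw lfe stjjt ndqe xjdxy tzxko ihr bblvj fvj qfho jvi iuorz
Hunk 2: at line 4 remove [ndqe,xjdxy] add [qhnq,qli] -> 14 lines: plahc dvb itbw lfe stjjt qhnq qli tzxko ihr bblvj fvj qfho jvi iuorz
Hunk 3: at line 3 remove [stjjt,qhnq,qli] add [gyfr,akt] -> 13 lines: plahc dvb itbw lfe gyfr akt tzxko ihr bblvj fvj qfho jvi iuorz
Hunk 4: at line 2 remove [itbw,lfe,gyfr] add [czocj,ufyge,xobr] -> 13 lines: plahc dvb czocj ufyge xobr akt tzxko ihr bblvj fvj qfho jvi iuorz
Hunk 5: at line 6 remove [ihr] add [mqa,uuqi] -> 14 lines: plahc dvb czocj ufyge xobr akt tzxko mqa uuqi bblvj fvj qfho jvi iuorz
Hunk 6: at line 4 remove [xobr,akt] add [jvkj,bxho,bigsl] -> 15 lines: plahc dvb czocj ufyge jvkj bxho bigsl tzxko mqa uuqi bblvj fvj qfho jvi iuorz
Hunk 7: at line 5 remove [bxho] add [tryt,wlx,euh] -> 17 lines: plahc dvb czocj ufyge jvkj tryt wlx euh bigsl tzxko mqa uuqi bblvj fvj qfho jvi iuorz
Final line count: 17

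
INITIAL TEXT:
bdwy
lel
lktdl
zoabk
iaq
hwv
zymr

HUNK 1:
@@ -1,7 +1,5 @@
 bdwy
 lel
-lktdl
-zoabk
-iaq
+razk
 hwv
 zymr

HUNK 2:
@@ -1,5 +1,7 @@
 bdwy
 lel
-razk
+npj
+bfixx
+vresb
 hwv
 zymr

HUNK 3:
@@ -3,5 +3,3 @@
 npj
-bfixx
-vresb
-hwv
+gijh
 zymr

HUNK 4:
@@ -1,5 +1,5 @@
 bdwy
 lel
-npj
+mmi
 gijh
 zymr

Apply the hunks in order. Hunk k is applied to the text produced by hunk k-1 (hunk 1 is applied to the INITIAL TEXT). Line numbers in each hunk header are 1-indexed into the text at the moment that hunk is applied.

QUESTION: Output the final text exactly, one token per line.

Answer: bdwy
lel
mmi
gijh
zymr

Derivation:
Hunk 1: at line 1 remove [lktdl,zoabk,iaq] add [razk] -> 5 lines: bdwy lel razk hwv zymr
Hunk 2: at line 1 remove [razk] add [npj,bfixx,vresb] -> 7 lines: bdwy lel npj bfixx vresb hwv zymr
Hunk 3: at line 3 remove [bfixx,vresb,hwv] add [gijh] -> 5 lines: bdwy lel npj gijh zymr
Hunk 4: at line 1 remove [npj] add [mmi] -> 5 lines: bdwy lel mmi gijh zymr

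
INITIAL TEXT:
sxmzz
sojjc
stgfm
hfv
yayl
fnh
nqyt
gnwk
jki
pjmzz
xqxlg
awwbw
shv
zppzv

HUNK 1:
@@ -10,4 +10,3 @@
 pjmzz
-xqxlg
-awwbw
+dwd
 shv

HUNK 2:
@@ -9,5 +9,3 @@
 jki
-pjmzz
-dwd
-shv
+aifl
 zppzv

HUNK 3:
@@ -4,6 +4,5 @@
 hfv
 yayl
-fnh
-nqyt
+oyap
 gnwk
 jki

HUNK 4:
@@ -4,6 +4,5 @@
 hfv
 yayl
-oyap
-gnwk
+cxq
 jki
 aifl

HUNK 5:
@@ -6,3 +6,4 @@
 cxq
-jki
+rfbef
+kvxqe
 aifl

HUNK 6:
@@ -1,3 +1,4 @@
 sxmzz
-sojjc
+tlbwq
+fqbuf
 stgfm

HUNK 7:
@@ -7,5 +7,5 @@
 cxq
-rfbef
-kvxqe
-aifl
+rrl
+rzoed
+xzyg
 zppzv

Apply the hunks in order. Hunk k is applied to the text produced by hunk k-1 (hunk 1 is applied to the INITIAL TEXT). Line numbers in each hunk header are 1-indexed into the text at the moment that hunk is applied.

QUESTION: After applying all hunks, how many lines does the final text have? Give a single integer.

Hunk 1: at line 10 remove [xqxlg,awwbw] add [dwd] -> 13 lines: sxmzz sojjc stgfm hfv yayl fnh nqyt gnwk jki pjmzz dwd shv zppzv
Hunk 2: at line 9 remove [pjmzz,dwd,shv] add [aifl] -> 11 lines: sxmzz sojjc stgfm hfv yayl fnh nqyt gnwk jki aifl zppzv
Hunk 3: at line 4 remove [fnh,nqyt] add [oyap] -> 10 lines: sxmzz sojjc stgfm hfv yayl oyap gnwk jki aifl zppzv
Hunk 4: at line 4 remove [oyap,gnwk] add [cxq] -> 9 lines: sxmzz sojjc stgfm hfv yayl cxq jki aifl zppzv
Hunk 5: at line 6 remove [jki] add [rfbef,kvxqe] -> 10 lines: sxmzz sojjc stgfm hfv yayl cxq rfbef kvxqe aifl zppzv
Hunk 6: at line 1 remove [sojjc] add [tlbwq,fqbuf] -> 11 lines: sxmzz tlbwq fqbuf stgfm hfv yayl cxq rfbef kvxqe aifl zppzv
Hunk 7: at line 7 remove [rfbef,kvxqe,aifl] add [rrl,rzoed,xzyg] -> 11 lines: sxmzz tlbwq fqbuf stgfm hfv yayl cxq rrl rzoed xzyg zppzv
Final line count: 11

Answer: 11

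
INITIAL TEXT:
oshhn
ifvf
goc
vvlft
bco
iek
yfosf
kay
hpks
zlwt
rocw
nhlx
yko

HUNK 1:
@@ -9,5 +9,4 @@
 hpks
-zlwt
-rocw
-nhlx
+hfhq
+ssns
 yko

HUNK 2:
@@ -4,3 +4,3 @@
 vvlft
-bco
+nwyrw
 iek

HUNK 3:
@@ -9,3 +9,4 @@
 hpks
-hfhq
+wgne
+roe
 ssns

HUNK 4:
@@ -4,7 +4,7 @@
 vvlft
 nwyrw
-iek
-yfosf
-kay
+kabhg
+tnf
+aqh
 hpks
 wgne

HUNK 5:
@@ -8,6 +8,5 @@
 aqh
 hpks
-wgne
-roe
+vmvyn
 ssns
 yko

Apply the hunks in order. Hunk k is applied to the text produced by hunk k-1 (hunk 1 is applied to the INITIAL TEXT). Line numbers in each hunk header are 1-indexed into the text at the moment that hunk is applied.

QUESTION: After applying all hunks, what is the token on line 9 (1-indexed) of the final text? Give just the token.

Hunk 1: at line 9 remove [zlwt,rocw,nhlx] add [hfhq,ssns] -> 12 lines: oshhn ifvf goc vvlft bco iek yfosf kay hpks hfhq ssns yko
Hunk 2: at line 4 remove [bco] add [nwyrw] -> 12 lines: oshhn ifvf goc vvlft nwyrw iek yfosf kay hpks hfhq ssns yko
Hunk 3: at line 9 remove [hfhq] add [wgne,roe] -> 13 lines: oshhn ifvf goc vvlft nwyrw iek yfosf kay hpks wgne roe ssns yko
Hunk 4: at line 4 remove [iek,yfosf,kay] add [kabhg,tnf,aqh] -> 13 lines: oshhn ifvf goc vvlft nwyrw kabhg tnf aqh hpks wgne roe ssns yko
Hunk 5: at line 8 remove [wgne,roe] add [vmvyn] -> 12 lines: oshhn ifvf goc vvlft nwyrw kabhg tnf aqh hpks vmvyn ssns yko
Final line 9: hpks

Answer: hpks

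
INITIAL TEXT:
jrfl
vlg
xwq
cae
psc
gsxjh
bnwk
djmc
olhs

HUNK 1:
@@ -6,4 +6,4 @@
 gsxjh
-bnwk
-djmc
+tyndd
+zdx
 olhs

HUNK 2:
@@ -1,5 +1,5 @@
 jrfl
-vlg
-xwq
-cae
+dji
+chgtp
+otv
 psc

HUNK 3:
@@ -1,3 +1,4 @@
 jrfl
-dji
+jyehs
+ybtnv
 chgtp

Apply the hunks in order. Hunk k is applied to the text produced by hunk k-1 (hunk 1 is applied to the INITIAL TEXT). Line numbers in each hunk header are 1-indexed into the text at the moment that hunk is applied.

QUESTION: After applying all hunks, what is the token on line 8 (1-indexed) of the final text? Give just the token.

Hunk 1: at line 6 remove [bnwk,djmc] add [tyndd,zdx] -> 9 lines: jrfl vlg xwq cae psc gsxjh tyndd zdx olhs
Hunk 2: at line 1 remove [vlg,xwq,cae] add [dji,chgtp,otv] -> 9 lines: jrfl dji chgtp otv psc gsxjh tyndd zdx olhs
Hunk 3: at line 1 remove [dji] add [jyehs,ybtnv] -> 10 lines: jrfl jyehs ybtnv chgtp otv psc gsxjh tyndd zdx olhs
Final line 8: tyndd

Answer: tyndd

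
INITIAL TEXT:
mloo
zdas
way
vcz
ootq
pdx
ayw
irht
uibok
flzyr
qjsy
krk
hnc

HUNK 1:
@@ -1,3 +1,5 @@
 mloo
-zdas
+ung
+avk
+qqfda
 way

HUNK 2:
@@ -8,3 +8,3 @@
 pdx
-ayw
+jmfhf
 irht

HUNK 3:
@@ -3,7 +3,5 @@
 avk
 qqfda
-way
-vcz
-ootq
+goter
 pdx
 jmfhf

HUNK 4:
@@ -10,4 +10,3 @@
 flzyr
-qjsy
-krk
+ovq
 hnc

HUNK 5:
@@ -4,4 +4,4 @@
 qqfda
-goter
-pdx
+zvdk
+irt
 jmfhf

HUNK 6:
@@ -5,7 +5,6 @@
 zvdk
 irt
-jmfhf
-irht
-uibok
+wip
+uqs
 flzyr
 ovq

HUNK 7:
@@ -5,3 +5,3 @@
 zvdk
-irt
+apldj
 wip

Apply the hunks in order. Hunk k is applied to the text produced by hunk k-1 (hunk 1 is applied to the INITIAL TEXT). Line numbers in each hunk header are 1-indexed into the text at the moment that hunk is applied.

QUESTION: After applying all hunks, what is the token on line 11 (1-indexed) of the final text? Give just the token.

Hunk 1: at line 1 remove [zdas] add [ung,avk,qqfda] -> 15 lines: mloo ung avk qqfda way vcz ootq pdx ayw irht uibok flzyr qjsy krk hnc
Hunk 2: at line 8 remove [ayw] add [jmfhf] -> 15 lines: mloo ung avk qqfda way vcz ootq pdx jmfhf irht uibok flzyr qjsy krk hnc
Hunk 3: at line 3 remove [way,vcz,ootq] add [goter] -> 13 lines: mloo ung avk qqfda goter pdx jmfhf irht uibok flzyr qjsy krk hnc
Hunk 4: at line 10 remove [qjsy,krk] add [ovq] -> 12 lines: mloo ung avk qqfda goter pdx jmfhf irht uibok flzyr ovq hnc
Hunk 5: at line 4 remove [goter,pdx] add [zvdk,irt] -> 12 lines: mloo ung avk qqfda zvdk irt jmfhf irht uibok flzyr ovq hnc
Hunk 6: at line 5 remove [jmfhf,irht,uibok] add [wip,uqs] -> 11 lines: mloo ung avk qqfda zvdk irt wip uqs flzyr ovq hnc
Hunk 7: at line 5 remove [irt] add [apldj] -> 11 lines: mloo ung avk qqfda zvdk apldj wip uqs flzyr ovq hnc
Final line 11: hnc

Answer: hnc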